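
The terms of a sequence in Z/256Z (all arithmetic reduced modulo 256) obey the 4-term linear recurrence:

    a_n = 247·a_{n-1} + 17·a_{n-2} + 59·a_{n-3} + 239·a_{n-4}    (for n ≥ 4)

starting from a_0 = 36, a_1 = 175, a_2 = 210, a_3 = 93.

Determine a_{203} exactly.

237

a_4 = 247·93 + 17·210 + 59·175 + 239·36 = 158
a_5 = 247·158 + 17·93 + 59·210 + 239·175 = 102
a_6 = 247·102 + 17·158 + 59·93 + 239·210 = 101
a_7 = 247·101 + 17·102 + 59·158 + 239·93 = 118
a_8 = 247·118 + 17·101 + 59·102 + 239·158 = 147
a_9 = 247·147 + 17·118 + 59·101 + 239·102 = 44
Continuing the recurrence:
  a_10 = 180;  a_11 = 163;  a_12 = 154;  a_13 = 249;  a_14 = 22;  a_15 = 110
  a_16 = 193;  a_17 = 14;  a_18 = 55;  a_19 = 44;  a_20 = 132;  a_21 = 7
  a_22 = 2;  a_23 = 229;  a_24 = 238;  a_25 = 214;  a_26 = 237;  a_27 = 134
  a_28 = 139;  a_29 = 108;  a_30 = 148;  a_31 = 27;  a_32 = 138;  a_33 = 225
  a_34 = 166;  a_35 = 30;  a_36 = 169;  a_37 = 94;  a_38 = 207;  a_39 = 236
  a_40 = 228;  a_41 = 31;  a_42 = 178;  a_43 = 173;  a_44 = 190;  a_45 = 198
  a_46 = 181;  a_47 = 22;  a_48 = 67;  a_49 = 172;  a_50 = 116;  a_51 = 83
  a_52 = 250;  a_53 = 9;  a_54 = 182;  a_55 = 78;  a_56 = 209;  a_57 = 46
  a_58 = 39;  a_59 = 172;  a_60 = 68;  a_61 = 247;  a_62 = 226;  a_63 = 181
  a_64 = 14;  a_65 = 54;  a_66 = 189;  a_67 = 38;  a_68 = 187;  a_69 = 236
  a_70 = 84;  a_71 = 75;  a_72 = 234;  a_73 = 113;  a_74 = 70;  a_75 = 254
  a_76 = 57;  a_77 = 126;  a_78 = 63;  a_79 = 108;  a_80 = 164;  a_81 = 143
  a_82 = 146;  a_83 = 253;  a_84 = 222;  a_85 = 38;  a_86 = 5;  a_87 = 182
  a_88 = 243;  a_89 = 44;  a_90 = 52;  a_91 = 3;  a_92 = 90;  a_93 = 25
  a_94 = 86;  a_95 = 46;  a_96 = 225;  a_97 = 78;  a_98 = 23;  a_99 = 44
  a_100 = 4;  a_101 = 231;  a_102 = 194;  a_103 = 133;  a_104 = 46;  a_105 = 150
  a_106 = 141;  a_107 = 198;  a_108 = 235;  a_109 = 108;  a_110 = 20;  a_111 = 123
  a_112 = 74;  a_113 = 1;  a_114 = 230;  a_115 = 222;  a_116 = 201;  a_117 = 158
  a_118 = 175;  a_119 = 236;  a_120 = 100;  a_121 = 255;  a_122 = 114;  a_123 = 77
  a_124 = 254;  a_125 = 134;  a_126 = 85;  a_127 = 86;  a_128 = 163;  a_129 = 172
  a_130 = 244;  a_131 = 179;  a_132 = 186;  a_133 = 41;  a_134 = 246;  a_135 = 14
  a_136 = 241;  a_137 = 110;  a_138 = 7;  a_139 = 172;  a_140 = 196;  a_141 = 215
  a_142 = 162;  a_143 = 85;  a_144 = 78;  a_145 = 246;  a_146 = 93;  a_147 = 102
  a_148 = 27;  a_149 = 236;  a_150 = 212;  a_151 = 171;  a_152 = 170;  a_153 = 145
  a_154 = 134;  a_155 = 190;  a_156 = 89;  a_157 = 190;  a_158 = 31;  a_159 = 108
  a_160 = 36;  a_161 = 111;  a_162 = 82;  a_163 = 157;  a_164 = 30;  a_165 = 230
  a_166 = 165;  a_167 = 246;  a_168 = 83;  a_169 = 44;  a_170 = 180;  a_171 = 99
  a_172 = 26;  a_173 = 57;  a_174 = 150;  a_175 = 238;  a_176 = 1;  a_177 = 142
  a_178 = 247;  a_179 = 44;  a_180 = 132;  a_181 = 199;  a_182 = 130;  a_183 = 37
  a_184 = 110;  a_185 = 86;  a_186 = 45;  a_187 = 6;  a_188 = 75;  a_189 = 108
  a_190 = 148;  a_191 = 219;  a_192 = 10;  a_193 = 33;  a_194 = 38;  a_195 = 158
  a_196 = 233;  a_197 = 222;  a_198 = 143;  a_199 = 236;  a_200 = 228;  a_201 = 223
a_202 = 247·223 + 17·228 + 59·236 + 239·143 = 50
a_203 = 247·50 + 17·223 + 59·228 + 239·236 = 237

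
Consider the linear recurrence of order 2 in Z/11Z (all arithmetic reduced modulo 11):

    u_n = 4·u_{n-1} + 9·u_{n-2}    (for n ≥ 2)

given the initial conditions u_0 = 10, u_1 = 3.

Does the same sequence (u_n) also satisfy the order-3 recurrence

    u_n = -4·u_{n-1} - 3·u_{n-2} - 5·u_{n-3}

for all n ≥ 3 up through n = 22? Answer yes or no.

Terms u_0..u_22: 10, 3, 3, 6, 7, 5, 6, 3, 0, 5, 9, 4, 9, 6, 6, 1, 3, 10, 1, 6, 0, 10, 7
n=3: candidate gives 6, actual u_3 = 6 ✓
n=4: candidate gives 7, actual u_4 = 7 ✓
n=5: candidate gives 5, actual u_5 = 5 ✓
n=6: candidate gives 6, actual u_6 = 6 ✓
n=7: candidate gives 3, actual u_7 = 3 ✓
n=8: candidate gives 0, actual u_8 = 0 ✓
n=9: candidate gives 5, actual u_9 = 5 ✓
n=10: candidate gives 9, actual u_10 = 9 ✓
n=11: candidate gives 4, actual u_11 = 4 ✓
n=12: candidate gives 9, actual u_12 = 9 ✓
n=13: candidate gives 6, actual u_13 = 6 ✓
n=14: candidate gives 6, actual u_14 = 6 ✓
n=15: candidate gives 1, actual u_15 = 1 ✓
n=16: candidate gives 3, actual u_16 = 3 ✓
n=17: candidate gives 10, actual u_17 = 10 ✓
n=18: candidate gives 1, actual u_18 = 1 ✓
n=19: candidate gives 6, actual u_19 = 6 ✓
n=20: candidate gives 0, actual u_20 = 0 ✓
n=21: candidate gives 10, actual u_21 = 10 ✓
n=22: candidate gives 7, actual u_22 = 7 ✓

yes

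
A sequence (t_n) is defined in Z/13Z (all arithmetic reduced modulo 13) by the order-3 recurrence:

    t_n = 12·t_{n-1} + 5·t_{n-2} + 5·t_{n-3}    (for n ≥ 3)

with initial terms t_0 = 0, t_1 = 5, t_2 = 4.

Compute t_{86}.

t_3 = 12·4 + 5·5 + 5·0 = 8
t_4 = 12·8 + 5·4 + 5·5 = 11
t_5 = 12·11 + 5·8 + 5·4 = 10
t_6 = 12·10 + 5·11 + 5·8 = 7
t_7 = 12·7 + 5·10 + 5·11 = 7
t_8 = 12·7 + 5·7 + 5·10 = 0
t_9 = 12·0 + 5·7 + 5·7 = 5
t_10 = 12·5 + 5·0 + 5·7 = 4
(t_8, t_9, t_10) = (0, 5, 4) = (t_0, t_1, t_2), so the sequence has period 8.
86 ≡ 6 (mod 8), hence t_86 = t_6 = 7.

7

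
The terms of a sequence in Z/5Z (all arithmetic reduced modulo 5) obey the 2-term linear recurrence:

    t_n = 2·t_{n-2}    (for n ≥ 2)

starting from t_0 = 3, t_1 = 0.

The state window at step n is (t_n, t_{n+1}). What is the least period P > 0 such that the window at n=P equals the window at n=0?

8

n=0: window = (3, 0)
n=1: window = (0, 1)
n=2: window = (1, 0)
n=3: window = (0, 2)
n=4: window = (2, 0)
n=5: window = (0, 4)
n=6: window = (4, 0)
n=7: window = (0, 3)
n=8: window = (3, 0)
window at n=8 equals window at n=0 → period = 8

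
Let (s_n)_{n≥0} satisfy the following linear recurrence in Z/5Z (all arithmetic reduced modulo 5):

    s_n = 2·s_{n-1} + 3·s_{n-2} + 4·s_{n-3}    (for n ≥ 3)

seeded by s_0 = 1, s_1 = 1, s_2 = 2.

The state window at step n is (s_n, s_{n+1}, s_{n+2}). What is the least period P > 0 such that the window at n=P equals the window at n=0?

n=0: window = (1, 1, 2)
n=1: window = (1, 2, 1)
n=2: window = (2, 1, 2)
n=3: window = (1, 2, 0)
n=4: window = (2, 0, 0)
n=5: window = (0, 0, 3)
n=6: window = (0, 3, 1)
n=7: window = (3, 1, 1)
n=8: window = (1, 1, 2)
window at n=8 equals window at n=0 → period = 8

8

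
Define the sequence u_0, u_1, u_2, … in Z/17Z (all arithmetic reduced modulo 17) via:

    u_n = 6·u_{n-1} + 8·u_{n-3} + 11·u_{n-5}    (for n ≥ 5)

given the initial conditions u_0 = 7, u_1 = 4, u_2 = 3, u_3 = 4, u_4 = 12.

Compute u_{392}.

u_5 = 6·12 + 0·4 + 8·3 + 0·4 + 11·7 = 3
u_6 = 6·3 + 0·12 + 8·4 + 0·3 + 11·4 = 9
u_7 = 6·9 + 0·3 + 8·12 + 0·4 + 11·3 = 13
u_8 = 6·13 + 0·9 + 8·3 + 0·12 + 11·4 = 10
u_9 = 6·10 + 0·13 + 8·9 + 0·3 + 11·12 = 9
u_10 = 6·9 + 0·10 + 8·13 + 0·9 + 11·3 = 4
Continuing the recurrence:
  u_11 = 16;  u_12 = 5;  u_13 = 2;  u_14 = 1;  u_15 = 5;  u_16 = 1
  u_17 = 1;  u_18 = 0;  u_19 = 2;  u_20 = 7;  u_21 = 2;  u_22 = 5
  u_23 = 1;  u_24 = 10;  u_25 = 7;  u_26 = 4;  u_27 = 6;  u_28 = 1
  u_29 = 12;  u_30 = 10;  u_31 = 10;  u_32 = 1;  u_33 = 12;  u_34 = 12
  u_35 = 3;  u_36 = 3;  u_37 = 6;  u_38 = 5;  u_39 = 16;  u_40 = 7
  u_41 = 13;  u_42 = 0;  u_43 = 9;  u_44 = 11;  u_45 = 7;  u_46 = 2
  u_47 = 15;  u_48 = 7;  u_49 = 9;  u_50 = 13;  u_51 = 3;  u_52 = 0
  u_53 = 11;  u_54 = 2;  u_55 = 2;  u_56 = 14;  u_57 = 15;  u_58 = 6
  u_59 = 0;  u_60 = 6;  u_61 = 0;  u_62 = 12;  u_63 = 16;  u_64 = 11
  u_65 = 7;  u_66 = 0;  u_67 = 16;  u_68 = 5;  u_69 = 15;  u_70 = 6
  u_71 = 8;  u_72 = 4;  u_73 = 8;  u_74 = 5;  u_75 = 9;  u_76 = 2
  u_77 = 11;  u_78 = 5;  u_79 = 16;  u_80 = 11;  u_81 = 9;  u_82 = 14
  u_83 = 6;  u_84 = 12;  u_85 = 16;  u_86 = 5;  u_87 = 8;  u_88 = 4
  u_89 = 9;  u_90 = 5;  u_91 = 15;  u_92 = 12;  u_93 = 3;  u_94 = 16
  u_95 = 9;  u_96 = 5;  u_97 = 1;  u_98 = 9;  u_99 = 15;  u_100 = 10
  u_101 = 0;  u_102 = 12;  u_103 = 13;  u_104 = 5;  u_105 = 15;  u_106 = 7
  u_107 = 10;  u_108 = 0;  u_109 = 9;  u_110 = 10;  u_111 = 1;  u_112 = 1
  u_113 = 1;  u_114 = 11;  u_115 = 14;  u_116 = 1;  u_117 = 3;  u_118 = 5
  u_119 = 6;  u_120 = 10;  u_121 = 9;  u_122 = 16;  u_123 = 10;  u_124 = 11
  u_125 = 15;  u_126 = 14;  u_127 = 8;  u_128 = 6;  u_129 = 14;  u_130 = 7
  u_131 = 6;  u_132 = 15;  u_133 = 8;  u_134 = 12;  u_135 = 14;  u_136 = 10
  u_137 = 15;  u_138 = 1;  u_139 = 14;  u_140 = 1;  u_141 = 5;  u_142 = 1
  u_143 = 8;  u_144 = 4;  u_145 = 9;  u_146 = 3;  u_147 = 10;  u_148 = 16
  u_149 = 11;  u_150 = 7;  u_151 = 16;  u_152 = 5;  u_153 = 7;  u_154 = 2
  u_155 = 10;  u_156 = 3;  u_157 = 4;  u_158 = 11;  u_159 = 10;  u_160 = 15
  u_161 = 7;  u_162 = 13;  u_163 = 13;  u_164 = 6;  u_165 = 16;  u_166 = 5
  u_167 = 0;  u_168 = 16;  u_169 = 15;  u_170 = 11;  u_171 = 11;  u_172 = 16
  u_173 = 3;  u_174 = 16;  u_175 = 5;  u_176 = 5;  u_177 = 11;  u_178 = 3
  u_179 = 13;  u_180 = 0;  u_181 = 11;  u_182 = 2;  u_183 = 11;  u_184 = 8
  u_185 = 13;  u_186 = 15;  u_187 = 6;  u_188 = 6;  u_189 = 6;  u_190 = 6
  u_191 = 11;  u_192 = 10;  u_193 = 4;  u_194 = 8;  u_195 = 7;  u_196 = 8
  u_197 = 1;  u_198 = 4;  u_199 = 6;  u_200 = 2;  u_201 = 13;  u_202 = 1
  u_203 = 15;  u_204 = 5;  u_205 = 9;  u_206 = 11;  u_207 = 15;  u_208 = 4
  u_209 = 14;  u_210 = 14;  u_211 = 16;  u_212 = 16;  u_213 = 14;  u_214 = 9
  u_215 = 13;  u_216 = 9;  u_217 = 13;  u_218 = 13;  u_219 = 11;  u_220 = 7
  u_221 = 7;  u_222 = 1;  u_223 = 1;  u_224 = 13;  u_225 = 10;  u_226 = 9
  u_227 = 16;  u_228 = 0;  u_229 = 11;  u_230 = 15;  u_231 = 2;  u_232 = 4
  u_233 = 8;  u_234 = 15;  u_235 = 15;  u_236 = 6;  u_237 = 13;  u_238 = 14
  u_239 = 8;  u_240 = 11;  u_241 = 6;  u_242 = 5;  u_243 = 0;  u_244 = 0
  u_245 = 8;  u_246 = 12;  u_247 = 8;  u_248 = 10;  u_249 = 3;  u_250 = 0
  u_251 = 8;  u_252 = 7;  u_253 = 16;  u_254 = 6;  u_255 = 7;  u_256 = 3
  u_257 = 7;  u_258 = 2;  u_259 = 0;  u_260 = 14;  u_261 = 14;  u_262 = 8
  u_263 = 12;  u_264 = 14;  u_265 = 13;  u_266 = 5;  u_267 = 9;  u_268 = 1
  u_269 = 13;  u_270 = 4;  u_271 = 2;  u_272 = 11;  u_273 = 7;  u_274 = 14
  u_275 = 12;  u_276 = 14;  u_277 = 11;  u_278 = 1;  u_279 = 0;  u_280 = 16
  u_281 = 3;  u_282 = 3;  u_283 = 4;  u_284 = 14;  u_285 = 12;  u_286 = 1
  u_287 = 15;  u_288 = 9;  u_289 = 12;  u_290 = 1;  u_291 = 4;  u_292 = 13
  u_293 = 15;  u_294 = 16;  u_295 = 7;  u_296 = 2;  u_297 = 11;  u_298 = 15
  u_299 = 10;  u_300 = 4;  u_301 = 13;  u_302 = 7;  u_303 = 1;  u_304 = 16
  u_305 = 9;  u_306 = 1;  u_307 = 7;  u_308 = 6;  u_309 = 16;  u_310 = 13
  u_311 = 1;  u_312 = 7;  u_313 = 8;  u_314 = 11;  u_315 = 10;  u_316 = 16
  u_317 = 6;  u_318 = 0;  u_319 = 11;  u_320 = 3;  u_321 = 7;  u_322 = 9
  u_323 = 10;  u_324 = 16;  u_325 = 14;  u_326 = 3;  u_327 = 7;  u_328 = 9
  u_329 = 16;  u_330 = 0;  u_331 = 3;  u_332 = 2;  u_333 = 9;  u_334 = 16
  u_335 = 10;  u_336 = 12;  u_337 = 1;  u_338 = 15;  u_339 = 5;  u_340 = 12
  u_341 = 1;  u_342 = 6;  u_343 = 8;  u_344 = 9;  u_345 = 13;  u_346 = 0
  u_347 = 2;  u_348 = 0;  u_349 = 14;  u_350 = 5;  u_351 = 13;  u_352 = 8
  u_353 = 3;  u_354 = 4;  u_355 = 7;  u_356 = 5;  u_357 = 14;  u_358 = 3
  u_359 = 0;  u_360 = 2;  u_361 = 6;  u_362 = 3;  u_363 = 16;  u_364 = 8
  u_365 = 9;  u_366 = 10;  u_367 = 4;  u_368 = 0;  u_369 = 15;  u_370 = 0
  u_371 = 8;  u_372 = 8;  u_373 = 14;  u_374 = 7;  u_375 = 4;  u_376 = 3
  u_377 = 9;  u_378 = 2;  u_379 = 11;  u_380 = 12;  u_381 = 2;  u_382 = 12
  u_383 = 3;  u_384 = 2;  u_385 = 2;  u_386 = 7;  u_387 = 3;  u_388 = 16
  u_389 = 4;  u_390 = 2
u_391 = 6·2 + 0·4 + 8·16 + 0·3 + 11·7 = 13
u_392 = 6·13 + 0·2 + 8·4 + 0·16 + 11·3 = 7

7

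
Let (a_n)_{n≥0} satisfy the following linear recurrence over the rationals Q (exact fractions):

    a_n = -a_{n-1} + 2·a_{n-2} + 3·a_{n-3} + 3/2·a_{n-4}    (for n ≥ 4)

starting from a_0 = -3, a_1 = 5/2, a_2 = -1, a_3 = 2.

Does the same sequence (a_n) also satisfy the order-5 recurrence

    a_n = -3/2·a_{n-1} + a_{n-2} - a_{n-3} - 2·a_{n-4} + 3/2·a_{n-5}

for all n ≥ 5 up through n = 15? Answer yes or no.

no

Terms a_0..a_15: -3, 5/2, -1, 2, -1, 23/4, -13/4, 59/4, -11/2, 271/8, -11/2, 631/8, 7/2, 3017/16, 749/16, 3673/8
n=5: candidate gives -5, actual a_5 = 23/4 ✗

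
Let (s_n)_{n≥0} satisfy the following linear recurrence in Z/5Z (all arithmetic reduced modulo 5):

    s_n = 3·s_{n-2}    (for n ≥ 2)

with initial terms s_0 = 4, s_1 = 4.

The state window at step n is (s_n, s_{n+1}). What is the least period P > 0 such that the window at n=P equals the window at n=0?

n=0: window = (4, 4)
n=1: window = (4, 2)
n=2: window = (2, 2)
n=3: window = (2, 1)
n=4: window = (1, 1)
n=5: window = (1, 3)
n=6: window = (3, 3)
n=7: window = (3, 4)
n=8: window = (4, 4)
window at n=8 equals window at n=0 → period = 8

8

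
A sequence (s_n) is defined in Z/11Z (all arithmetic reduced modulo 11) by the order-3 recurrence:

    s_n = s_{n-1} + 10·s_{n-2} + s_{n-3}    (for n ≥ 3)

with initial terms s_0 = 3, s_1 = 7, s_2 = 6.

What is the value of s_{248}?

3

s_3 = 1·6 + 10·7 + 1·3 = 2
s_4 = 1·2 + 10·6 + 1·7 = 3
s_5 = 1·3 + 10·2 + 1·6 = 7
s_6 = 1·7 + 10·3 + 1·2 = 6
(s_4, s_5, s_6) = (3, 7, 6) = (s_0, s_1, s_2), so the sequence has period 4.
248 ≡ 0 (mod 4), hence s_248 = s_0 = 3.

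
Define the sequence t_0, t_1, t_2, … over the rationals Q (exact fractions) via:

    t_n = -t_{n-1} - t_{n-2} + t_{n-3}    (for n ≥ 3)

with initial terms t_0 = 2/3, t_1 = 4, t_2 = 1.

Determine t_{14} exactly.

-131

t_3 = -1·1 + -1·4 + 1·2/3 = -13/3
t_4 = -1·-13/3 + -1·1 + 1·4 = 22/3
t_5 = -1·22/3 + -1·-13/3 + 1·1 = -2
t_6 = -1·-2 + -1·22/3 + 1·-13/3 = -29/3
t_7 = -1·-29/3 + -1·-2 + 1·22/3 = 19
t_8 = -1·19 + -1·-29/3 + 1·-2 = -34/3
t_9 = -1·-34/3 + -1·19 + 1·-29/3 = -52/3
t_10 = -1·-52/3 + -1·-34/3 + 1·19 = 143/3
t_11 = -1·143/3 + -1·-52/3 + 1·-34/3 = -125/3
t_12 = -1·-125/3 + -1·143/3 + 1·-52/3 = -70/3
t_13 = -1·-70/3 + -1·-125/3 + 1·143/3 = 338/3
t_14 = -1·338/3 + -1·-70/3 + 1·-125/3 = -131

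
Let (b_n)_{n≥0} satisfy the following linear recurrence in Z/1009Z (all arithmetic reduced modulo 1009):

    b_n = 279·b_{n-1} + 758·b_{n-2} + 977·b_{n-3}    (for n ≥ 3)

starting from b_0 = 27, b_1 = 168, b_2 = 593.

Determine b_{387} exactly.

473

b_3 = 279·593 + 758·168 + 977·27 = 326
b_4 = 279·326 + 758·593 + 977·168 = 302
b_5 = 279·302 + 758·326 + 977·593 = 609
b_6 = 279·609 + 758·302 + 977·326 = 939
b_7 = 279·939 + 758·609 + 977·302 = 576
b_8 = 279·576 + 758·939 + 977·609 = 373
Continuing the recurrence:
  b_9 = 73;  b_10 = 131;  b_11 = 236;  b_12 = 357;  b_13 = 860;  b_14 = 512
  b_15 = 320;  b_16 = 851;  b_17 = 474;  b_18 = 224;  b_19 = 37;  b_20 = 480
  b_21 = 421;  b_22 = 840;  b_23 = 321;  b_24 = 453;  b_25 = 774;  b_26 = 152
  b_27 = 123;  b_28 = 658;  b_29 = 531;  b_30 = 244;  b_31 = 513;  b_32 = 315
  b_33 = 755;  b_34 = 138;  b_35 = 357;  b_36 = 445;  b_37 = 871;  b_38 = 828
  b_39 = 169;  b_40 = 134;  b_41 = 759;  b_42 = 180;  b_43 = 719;  b_44 = 972
  b_45 = 203;  b_46 = 538;  b_47 = 442;  b_48 = 955;  b_49 = 54;  b_50 = 350
  b_51 = 59;  b_52 = 540;  b_53 = 544;  b_54 = 222;  b_55 = 942;  b_56 = 1005
  b_57 = 525;  b_58 = 291;  b_59 = 1001;  b_60 = 755;  b_61 = 532;  b_62 = 548
  b_63 = 245;  b_64 = 557;  b_65 = 697;  b_66 = 402;  b_67 = 107;  b_68 = 484
  b_69 = 469;  b_70 = 898;  b_71 = 291;  b_72 = 205;  b_73 = 823;  b_74 = 347
  b_75 = 724;  b_76 = 780;  b_77 = 576;  b_78 = 278;  b_79 = 854;  b_80 = 724
  b_81 = 944;  b_82 = 847;  b_83 = 417;  b_84 = 672;  b_85 = 222;  b_86 = 1002
  b_87 = 532;  b_88 = 812;  b_89 = 412;  b_90 = 57;  b_91 = 524;  b_92 = 652
  b_93 = 128;  b_94 = 588;  b_95 = 70;  b_96 = 25;  b_97 = 859;  b_98 = 85
  b_99 = 25;  b_100 = 530;  b_101 = 642;  b_102 = 892;  b_103 = 136;  b_104 = 353
  b_105 = 492;  b_106 = 926;  b_107 = 468;  b_108 = 455;  b_109 = 25;  b_110 = 892
  b_111 = 1008;  b_112 = 36;  b_113 = 922;  b_114 = 20;  b_115 = 31;  b_116 = 359
  b_117 = 930;  b_118 = 875;  b_119 = 216;  b_120 = 571;  b_121 = 409;  b_122 = 202
  b_123 = 3;  b_124 = 614;  b_125 = 631;  b_126 = 650;  b_127 = 294;  b_128 = 593
  b_129 = 223;  b_130 = 830;  b_131 = 226;  b_132 = 956;  b_133 = 809;  b_134 = 721
  b_135 = 805;  b_136 = 583;  b_137 = 88;  b_138 = 782;  b_139 = 859;  b_140 = 203
  b_141 = 651;  b_142 = 270;  b_143 = 279;  b_144 = 338;  b_145 = 498;  b_146 = 780
  b_147 = 77;  b_148 = 468;  b_149 = 520;  b_150 = 932;  b_151 = 515;  b_152 = 67
  b_153 = 864;  b_154 = 914;  b_155 = 683;  b_156 = 89;  b_157 = 725;  b_158 = 676
  b_159 = 754;  b_160 = 337;  b_161 = 181;  b_162 = 306;  b_163 = 907;  b_164 = 943
  b_165 = 423;  b_166 = 623;  b_167 = 135;  b_168 = 944;  b_169 = 692;  b_170 = 236
  b_171 = 177;  b_172 = 291;  b_173 = 958;  b_174 = 903;  b_175 = 149;  b_176 = 188
  b_177 = 283;  b_178 = 767;  b_179 = 729;  b_180 = 809;  b_181 = 26;  b_182 = 829
  b_183 = 104;  b_184 = 716;  b_185 = 827;  b_186 = 266;  b_187 = 120;  b_188 = 790
  b_189 = 158;  b_190 = 365;  b_191 = 573;  b_192 = 638;  b_193 = 301;  b_194 = 351
  b_195 = 953;  b_196 = 660;  b_197 = 299;  b_198 = 273;  b_199 = 178;  b_200 = 832
  b_201 = 121;  b_202 = 851;  b_203 = 832;  b_204 = 529;  b_205 = 319;  b_206 = 228
  b_207 = 921;  b_208 = 840;  b_209 = 938;  b_210 = 201;  b_211 = 606;  b_212 = 824
  b_213 = 728;  b_214 = 103;  b_215 = 252;  b_216 = 979;  b_217 = 757;  b_218 = 797
  b_219 = 19;  b_220 = 992;  b_221 = 299;  b_222 = 306;  b_223 = 779;  b_224 = 806
  b_225 = 382;  b_226 = 424;  b_227 = 658;  b_228 = 358;  b_229 = 867;  b_230 = 818
  b_231 = 158;  b_232 = 712;  b_233 = 635;  b_234 = 460;  b_235 = 657;  b_236 = 100
  b_237 = 632;  b_238 = 43;  b_239 = 506;  b_240 = 176;  b_241 = 433;  b_242 = 908
  b_243 = 784;  b_244 = 179;  b_245 = 676;  b_246 = 534;  b_247 = 825;  b_248 = 852
  b_249 = 428;  b_250 = 240;  b_251 = 880;  b_252 = 54;  b_253 = 414;  b_254 = 135
  b_255 = 635;  b_256 = 880;  b_257 = 86;  b_258 = 738;  b_259 = 770;  b_260 = 606
  b_261 = 620;  b_262 = 270;  b_263 = 209;  b_264 = 971;  b_265 = 947;  b_266 = 687
  b_267 = 597;  b_268 = 146;  b_269 = 73;  b_270 = 941;  b_271 = 411;  b_272 = 249
  b_273 = 774;  b_274 = 44;  b_275 = 735;  b_276 = 750;  b_277 = 150;  b_278 = 601
  b_279 = 84;  b_280 = 973;  b_281 = 90;  b_282 = 179;  b_283 = 251;  b_284 = 22
  b_285 = 976;  b_286 = 446;  b_287 = 843;  b_288 = 200;  b_289 = 456;  b_290 = 607
  b_291 = 65;  b_292 = 518;  b_293 = 820;  b_294 = 827;  b_295 = 265;  b_296 = 549
  b_297 = 661;  b_298 = 807;  b_299 = 305;  b_300 = 628;  b_301 = 185;  b_302 = 262
  b_303 = 513;  b_304 = 815;  b_305 = 437;  b_306 = 833;  b_307 = 785;  b_308 = 993
  b_309 = 888;  b_310 = 632;  b_311 = 366;  b_312 = 831;  b_313 = 697;  b_314 = 404
  b_315 = 978;  b_316 = 831;  b_317 = 686;  b_318 = 958;  b_319 = 901;  b_320 = 68
  b_321 = 289;  b_322 = 425;  b_323 = 473;  b_324 = 909;  b_325 = 208;  b_326 = 393
  b_327 = 99;  b_328 = 15;  b_329 = 57;  b_330 = 898;  b_331 = 658;  b_332 = 756
  b_333 = 886;  b_334 = 58;  b_335 = 665;  b_336 = 356;  b_337 = 174;  b_338 = 468
  b_339 = 840;  b_340 = 334;  b_341 = 558;  b_342 = 572;  b_343 = 770;  b_344 = 934
  b_345 = 580;  b_346 = 619;  b_347 = 260;  b_348 = 520;  b_349 = 481;  b_350 = 404
  b_351 = 570;  b_352 = 865;  b_353 = 581;  b_354 = 401;  b_355 = 926;  b_356 = 878
  b_357 = 713;  b_358 = 376;  b_359 = 763;  b_360 = 839;  b_361 = 266;  b_362 = 649
  b_363 = 683;  b_364 = 984;  b_365 = 606;  b_366 = 125;  b_367 = 613;  b_368 = 189
  b_369 = 813;  b_370 = 350;  b_371 = 547;  b_372 = 405;  b_373 = 822;  b_374 = 198
  b_375 = 427;  b_376 = 753;  b_377 = 719;  b_378 = 961;  b_379 = 996;  b_380 = 548
  b_381 = 287;  b_382 = 454;  b_383 = 769;  b_384 = 603;  b_385 = 41
b_386 = 279·41 + 758·603 + 977·769 = 954
b_387 = 279·954 + 758·41 + 977·603 = 473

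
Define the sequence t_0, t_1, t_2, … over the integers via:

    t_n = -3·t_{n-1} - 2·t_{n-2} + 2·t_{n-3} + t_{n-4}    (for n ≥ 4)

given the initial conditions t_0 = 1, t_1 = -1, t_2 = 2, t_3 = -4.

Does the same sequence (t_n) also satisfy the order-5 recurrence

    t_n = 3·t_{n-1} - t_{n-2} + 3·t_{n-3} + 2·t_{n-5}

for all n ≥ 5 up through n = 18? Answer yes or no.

no

Terms t_0..t_18: 1, -1, 2, -4, 7, -10, 10, 0, -33, 109, -251, 469, -720, 829, -360, -1549, 6305, -15708, 31056
n=5: candidate gives 33, actual t_5 = -10 ✗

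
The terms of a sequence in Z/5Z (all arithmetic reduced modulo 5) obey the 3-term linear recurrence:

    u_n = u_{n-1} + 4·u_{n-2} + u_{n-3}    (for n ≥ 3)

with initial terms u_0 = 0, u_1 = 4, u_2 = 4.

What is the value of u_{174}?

u_3 = 1·4 + 4·4 + 1·0 = 0
u_4 = 1·0 + 4·4 + 1·4 = 0
u_5 = 1·0 + 4·0 + 1·4 = 4
u_6 = 1·4 + 4·0 + 1·0 = 4
(u_4, u_5, u_6) = (0, 4, 4) = (u_0, u_1, u_2), so the sequence has period 4.
174 ≡ 2 (mod 4), hence u_174 = u_2 = 4.

4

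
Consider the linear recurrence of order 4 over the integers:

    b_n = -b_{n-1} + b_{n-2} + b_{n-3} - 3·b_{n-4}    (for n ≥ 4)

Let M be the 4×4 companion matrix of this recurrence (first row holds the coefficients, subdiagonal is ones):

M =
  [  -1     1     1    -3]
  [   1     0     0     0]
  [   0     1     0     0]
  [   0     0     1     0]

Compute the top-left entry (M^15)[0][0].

(M^15)[0][0] is the top entry after applying M 15 times to the unit state (1, 0, 0, 0). Equivalently it is h_{18} for the auxiliary sequence (h_n) obeying the same recurrence with h_3 = 1 and h_i = 0 for 0 ≤ i < 3:
h_4 = -1·1 + 1·0 + 1·0 + -3·0 = -1
h_5 = -1·-1 + 1·1 + 1·0 + -3·0 = 2
h_6 = -1·2 + 1·-1 + 1·1 + -3·0 = -2
h_7 = -1·-2 + 1·2 + 1·-1 + -3·1 = 0
h_8 = -1·0 + 1·-2 + 1·2 + -3·-1 = 3
h_9 = -1·3 + 1·0 + 1·-2 + -3·2 = -11
h_10 = -1·-11 + 1·3 + 1·0 + -3·-2 = 20
h_11 = -1·20 + 1·-11 + 1·3 + -3·0 = -28
h_12 = -1·-28 + 1·20 + 1·-11 + -3·3 = 28
h_13 = -1·28 + 1·-28 + 1·20 + -3·-11 = -3
h_14 = -1·-3 + 1·28 + 1·-28 + -3·20 = -57
h_15 = -1·-57 + 1·-3 + 1·28 + -3·-28 = 166
h_16 = -1·166 + 1·-57 + 1·-3 + -3·28 = -310
h_17 = -1·-310 + 1·166 + 1·-57 + -3·-3 = 428
h_18 = -1·428 + 1·-310 + 1·166 + -3·-57 = -401

-401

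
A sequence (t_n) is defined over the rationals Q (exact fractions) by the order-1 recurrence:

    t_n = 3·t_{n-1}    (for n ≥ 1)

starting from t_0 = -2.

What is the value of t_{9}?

-39366

t_1 = 3·-2 = -6
t_2 = 3·-6 = -18
t_3 = 3·-18 = -54
t_4 = 3·-54 = -162
t_5 = 3·-162 = -486
t_6 = 3·-486 = -1458
t_7 = 3·-1458 = -4374
t_8 = 3·-4374 = -13122
t_9 = 3·-13122 = -39366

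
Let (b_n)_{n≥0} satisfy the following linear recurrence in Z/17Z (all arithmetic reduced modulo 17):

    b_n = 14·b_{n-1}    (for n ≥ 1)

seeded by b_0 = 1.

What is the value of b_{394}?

b_1 = 14·1 = 14
b_2 = 14·14 = 9
b_3 = 14·9 = 7
b_4 = 14·7 = 13
b_5 = 14·13 = 12
b_6 = 14·12 = 15
b_7 = 14·15 = 6
b_8 = 14·6 = 16
b_9 = 14·16 = 3
b_10 = 14·3 = 8
b_11 = 14·8 = 10
b_12 = 14·10 = 4
b_13 = 14·4 = 5
b_14 = 14·5 = 2
b_15 = 14·2 = 11
b_16 = 14·11 = 1
(b_16) = (1) = (b_0), so the sequence has period 16.
394 ≡ 10 (mod 16), hence b_394 = b_10 = 8.

8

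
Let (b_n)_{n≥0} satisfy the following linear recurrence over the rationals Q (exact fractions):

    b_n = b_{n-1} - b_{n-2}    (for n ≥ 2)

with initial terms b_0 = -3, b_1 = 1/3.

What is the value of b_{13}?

1/3

b_2 = 1·1/3 + -1·-3 = 10/3
b_3 = 1·10/3 + -1·1/3 = 3
b_4 = 1·3 + -1·10/3 = -1/3
b_5 = 1·-1/3 + -1·3 = -10/3
b_6 = 1·-10/3 + -1·-1/3 = -3
b_7 = 1·-3 + -1·-10/3 = 1/3
(b_6, b_7) = (-3, 1/3) = (b_0, b_1), so the sequence has period 6.
13 ≡ 1 (mod 6), hence b_13 = b_1 = 1/3.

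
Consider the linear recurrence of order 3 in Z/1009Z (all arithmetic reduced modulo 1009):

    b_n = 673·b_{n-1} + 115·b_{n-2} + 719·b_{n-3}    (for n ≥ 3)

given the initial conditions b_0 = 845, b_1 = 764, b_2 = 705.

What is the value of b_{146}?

b_3 = 673·705 + 115·764 + 719·845 = 449
b_4 = 673·449 + 115·705 + 719·764 = 252
b_5 = 673·252 + 115·449 + 719·705 = 637
b_6 = 673·637 + 115·252 + 719·449 = 555
b_7 = 673·555 + 115·637 + 719·252 = 360
b_8 = 673·360 + 115·555 + 719·637 = 295
Continuing the recurrence:
  b_9 = 283;  b_10 = 922;  b_11 = 443;  b_12 = 228;  b_13 = 576;  b_14 = 860
  b_15 = 743;  b_16 = 47;  b_17 = 864;  b_18 = 95;  b_19 = 333;  b_20 = 618
  b_21 = 861;  b_22 = 12;  b_23 = 519;  b_24 = 77;  b_25 = 63;  b_26 = 635
  b_27 = 598;  b_28 = 132;  b_29 = 699;  b_30 = 406;  b_31 = 535;  b_32 = 217
  b_33 = 25;  b_34 = 647;  b_35 = 28;  b_36 = 234;  b_37 = 315;  b_38 = 733
  b_39 = 561;  b_40 = 195;  b_41 = 333;  b_42 = 97;  b_43 = 612;  b_44 = 554
  b_45 = 393;  b_46 = 378;  b_47 = 696;  b_48 = 362;  b_49 = 138;  b_50 = 267
  b_51 = 780;  b_52 = 26;  b_53 = 507;  b_54 = 957;  b_55 = 634;  b_56 = 233
  b_57 = 621;  b_58 = 546;  b_59 = 1000;  b_60 = 750;  b_61 = 297;  b_62 = 167
  b_63 = 685;  b_64 = 570;  b_65 = 265;  b_66 = 849;  b_67 = 664;  b_68 = 490
  b_69 = 498;  b_70 = 171;  b_71 = 992;  b_72 = 19;  b_73 = 593;  b_74 = 586
  b_75 = 995;  b_76 = 15;  b_77 = 994;  b_78 = 735;  b_79 = 224;  b_80 = 494
  b_81 = 785;  b_82 = 520;  b_83 = 329;  b_84 = 90;  b_85 = 73;  b_86 = 393
  b_87 = 588;  b_88 = 5;  b_89 = 402;  b_90 = 710;  b_91 = 957;  b_92 = 704
  b_93 = 581;  b_94 = 715;  b_95 = 790;  b_96 = 436;  b_97 = 353;  b_98 = 87
  b_99 = 958;  b_100 = 446;  b_101 = 669;  b_102 = 718;  b_103 = 975;  b_104 = 884
  b_105 = 391;  b_106 = 324;  b_107 = 603;  b_108 = 755;  b_109 = 189;  b_110 = 810
  b_111 = 819;  b_112 = 271;  b_113 = 299;  b_114 = 936;  b_115 = 503;  b_116 = 245
  b_117 = 731;  b_118 = 938;  b_119 = 547;  b_120 = 662;  b_121 = 305;  b_122 = 676
  b_123 = 388;  b_124 = 182;  b_125 = 327;  b_126 = 338;  b_127 = 409;  b_128 = 344
  b_129 = 925;  b_130 = 633;  b_131 = 772;  b_132 = 212;  b_133 = 463;  b_134 = 100
  b_135 = 543;  b_136 = 509;  b_137 = 654;  b_138 = 165;  b_139 = 303;  b_140 = 946
  b_141 = 91;  b_142 = 434;  b_143 = 964;  b_144 = 298
b_145 = 673·298 + 115·964 + 719·434 = 907
b_146 = 673·907 + 115·298 + 719·964 = 872

872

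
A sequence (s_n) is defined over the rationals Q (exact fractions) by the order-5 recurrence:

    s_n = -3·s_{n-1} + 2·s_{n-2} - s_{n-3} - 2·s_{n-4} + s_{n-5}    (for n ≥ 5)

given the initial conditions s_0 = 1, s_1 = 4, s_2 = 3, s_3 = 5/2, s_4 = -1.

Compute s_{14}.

62589/2

s_5 = -3·-1 + 2·5/2 + -1·3 + -2·4 + 1·1 = -2
s_6 = -3·-2 + 2·-1 + -1·5/2 + -2·3 + 1·4 = -1/2
s_7 = -3·-1/2 + 2·-2 + -1·-1 + -2·5/2 + 1·3 = -7/2
s_8 = -3·-7/2 + 2·-1/2 + -1·-2 + -2·-1 + 1·5/2 = 16
s_9 = -3·16 + 2·-7/2 + -1·-1/2 + -2·-2 + 1·-1 = -103/2
s_10 = -3·-103/2 + 2·16 + -1·-7/2 + -2·-1/2 + 1·-2 = 189
s_11 = -3·189 + 2·-103/2 + -1·16 + -2·-7/2 + 1·-1/2 = -1359/2
s_12 = -3·-1359/2 + 2·189 + -1·-103/2 + -2·16 + 1·-7/2 = 4865/2
s_13 = -3·4865/2 + 2·-1359/2 + -1·189 + -2·-103/2 + 1·16 = -17453/2
s_14 = -3·-17453/2 + 2·4865/2 + -1·-1359/2 + -2·189 + 1·-103/2 = 62589/2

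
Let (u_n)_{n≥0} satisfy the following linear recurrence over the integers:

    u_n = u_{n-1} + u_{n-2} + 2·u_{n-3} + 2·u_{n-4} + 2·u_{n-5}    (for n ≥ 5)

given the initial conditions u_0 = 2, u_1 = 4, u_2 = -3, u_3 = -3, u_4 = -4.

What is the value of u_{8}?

u_5 = 1·-4 + 1·-3 + 2·-3 + 2·4 + 2·2 = -1
u_6 = 1·-1 + 1·-4 + 2·-3 + 2·-3 + 2·4 = -9
u_7 = 1·-9 + 1·-1 + 2·-4 + 2·-3 + 2·-3 = -30
u_8 = 1·-30 + 1·-9 + 2·-1 + 2·-4 + 2·-3 = -55

-55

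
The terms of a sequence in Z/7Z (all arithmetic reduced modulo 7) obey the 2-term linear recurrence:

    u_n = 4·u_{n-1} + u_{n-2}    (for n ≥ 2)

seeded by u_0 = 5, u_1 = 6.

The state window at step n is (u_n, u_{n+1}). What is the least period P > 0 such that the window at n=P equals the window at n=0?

n=0: window = (5, 6)
n=1: window = (6, 1)
n=2: window = (1, 3)
n=3: window = (3, 6)
n=4: window = (6, 6)
n=5: window = (6, 2)
n=6: window = (2, 0)
n=7: window = (0, 2)
n=8: window = (2, 1)
n=9: window = (1, 6)
n=10: window = (6, 4)
n=11: window = (4, 1)
n=12: window = (1, 1)
n=13: window = (1, 5)
n=14: window = (5, 0)
n=15: window = (0, 5)
n=16: window = (5, 6)
window at n=16 equals window at n=0 → period = 16

16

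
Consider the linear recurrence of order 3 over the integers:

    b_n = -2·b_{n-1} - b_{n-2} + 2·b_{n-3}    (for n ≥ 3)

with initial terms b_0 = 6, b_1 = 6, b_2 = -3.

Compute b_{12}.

b_3 = -2·-3 + -1·6 + 2·6 = 12
b_4 = -2·12 + -1·-3 + 2·6 = -9
b_5 = -2·-9 + -1·12 + 2·-3 = 0
b_6 = -2·0 + -1·-9 + 2·12 = 33
b_7 = -2·33 + -1·0 + 2·-9 = -84
b_8 = -2·-84 + -1·33 + 2·0 = 135
b_9 = -2·135 + -1·-84 + 2·33 = -120
b_10 = -2·-120 + -1·135 + 2·-84 = -63
b_11 = -2·-63 + -1·-120 + 2·135 = 516
b_12 = -2·516 + -1·-63 + 2·-120 = -1209

-1209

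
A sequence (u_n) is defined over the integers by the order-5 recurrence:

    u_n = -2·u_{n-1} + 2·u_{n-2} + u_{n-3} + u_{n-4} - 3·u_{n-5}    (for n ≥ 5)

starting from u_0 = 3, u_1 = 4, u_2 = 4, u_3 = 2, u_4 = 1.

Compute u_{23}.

67797876

u_5 = -2·1 + 2·2 + 1·4 + 1·4 + -3·3 = 1
u_6 = -2·1 + 2·1 + 1·2 + 1·4 + -3·4 = -6
u_7 = -2·-6 + 2·1 + 1·1 + 1·2 + -3·4 = 5
u_8 = -2·5 + 2·-6 + 1·1 + 1·1 + -3·2 = -26
u_9 = -2·-26 + 2·5 + 1·-6 + 1·1 + -3·1 = 54
u_10 = -2·54 + 2·-26 + 1·5 + 1·-6 + -3·1 = -164
u_11 = -2·-164 + 2·54 + 1·-26 + 1·5 + -3·-6 = 433
u_12 = -2·433 + 2·-164 + 1·54 + 1·-26 + -3·5 = -1181
u_13 = -2·-1181 + 2·433 + 1·-164 + 1·54 + -3·-26 = 3196
u_14 = -2·3196 + 2·-1181 + 1·433 + 1·-164 + -3·54 = -8647
u_15 = -2·-8647 + 2·3196 + 1·-1181 + 1·433 + -3·-164 = 23430
u_16 = -2·23430 + 2·-8647 + 1·3196 + 1·-1181 + -3·433 = -63438
u_17 = -2·-63438 + 2·23430 + 1·-8647 + 1·3196 + -3·-1181 = 171828
u_18 = -2·171828 + 2·-63438 + 1·23430 + 1·-8647 + -3·3196 = -465337
u_19 = -2·-465337 + 2·171828 + 1·-63438 + 1·23430 + -3·-8647 = 1260263
u_20 = -2·1260263 + 2·-465337 + 1·171828 + 1·-63438 + -3·23430 = -3413100
u_21 = -2·-3413100 + 2·1260263 + 1·-465337 + 1·171828 + -3·-63438 = 9243531
u_22 = -2·9243531 + 2·-3413100 + 1·1260263 + 1·-465337 + -3·171828 = -25033820
u_23 = -2·-25033820 + 2·9243531 + 1·-3413100 + 1·1260263 + -3·-465337 = 67797876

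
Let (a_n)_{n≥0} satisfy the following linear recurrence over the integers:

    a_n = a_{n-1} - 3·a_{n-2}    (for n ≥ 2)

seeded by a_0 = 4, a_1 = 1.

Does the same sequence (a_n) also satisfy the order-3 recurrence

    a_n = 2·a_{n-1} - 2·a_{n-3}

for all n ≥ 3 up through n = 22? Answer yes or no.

Terms a_0..a_22: 4, 1, -11, -14, 19, 61, 4, -179, -191, 346, 919, -119, -2876, -2519, 6109, 13666, -4661, -45659, -31676, 105301, 200329, -115574, -716561
n=3: candidate gives -30, actual a_3 = -14 ✗

no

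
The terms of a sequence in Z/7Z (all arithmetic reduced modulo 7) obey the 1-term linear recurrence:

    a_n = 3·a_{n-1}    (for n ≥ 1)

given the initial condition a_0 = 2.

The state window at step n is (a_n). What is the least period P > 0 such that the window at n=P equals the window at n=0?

6

n=0: window = (2)
n=1: window = (6)
n=2: window = (4)
n=3: window = (5)
n=4: window = (1)
n=5: window = (3)
n=6: window = (2)
window at n=6 equals window at n=0 → period = 6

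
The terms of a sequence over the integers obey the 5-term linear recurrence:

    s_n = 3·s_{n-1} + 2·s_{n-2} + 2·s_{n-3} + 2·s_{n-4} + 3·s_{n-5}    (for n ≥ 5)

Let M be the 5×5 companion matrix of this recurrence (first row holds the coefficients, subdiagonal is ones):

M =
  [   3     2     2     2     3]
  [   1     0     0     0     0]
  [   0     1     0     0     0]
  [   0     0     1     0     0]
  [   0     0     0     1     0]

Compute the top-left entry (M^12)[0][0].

(M^12)[0][0] is the top entry after applying M 12 times to the unit state (1, 0, 0, 0, 0). Equivalently it is h_{16} for the auxiliary sequence (h_n) obeying the same recurrence with h_4 = 1 and h_i = 0 for 0 ≤ i < 4:
h_5 = 3·1 + 2·0 + 2·0 + 2·0 + 3·0 = 3
h_6 = 3·3 + 2·1 + 2·0 + 2·0 + 3·0 = 11
h_7 = 3·11 + 2·3 + 2·1 + 2·0 + 3·0 = 41
h_8 = 3·41 + 2·11 + 2·3 + 2·1 + 3·0 = 153
h_9 = 3·153 + 2·41 + 2·11 + 2·3 + 3·1 = 572
h_10 = 3·572 + 2·153 + 2·41 + 2·11 + 3·3 = 2135
h_11 = 3·2135 + 2·572 + 2·153 + 2·41 + 3·11 = 7970
h_12 = 3·7970 + 2·2135 + 2·572 + 2·153 + 3·41 = 29753
h_13 = 3·29753 + 2·7970 + 2·2135 + 2·572 + 3·153 = 111072
h_14 = 3·111072 + 2·29753 + 2·7970 + 2·2135 + 3·572 = 414648
h_15 = 3·414648 + 2·111072 + 2·29753 + 2·7970 + 3·2135 = 1547939
h_16 = 3·1547939 + 2·414648 + 2·111072 + 2·29753 + 3·7970 = 5778673

5778673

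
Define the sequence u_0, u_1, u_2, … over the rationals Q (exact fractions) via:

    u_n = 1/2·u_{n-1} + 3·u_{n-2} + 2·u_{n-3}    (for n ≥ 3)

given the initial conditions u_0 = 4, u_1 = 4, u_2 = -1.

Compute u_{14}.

316780435/4096

u_3 = 1/2·-1 + 3·4 + 2·4 = 39/2
u_4 = 1/2·39/2 + 3·-1 + 2·4 = 59/4
u_5 = 1/2·59/4 + 3·39/2 + 2·-1 = 511/8
u_6 = 1/2·511/8 + 3·59/4 + 2·39/2 = 1843/16
u_7 = 1/2·1843/16 + 3·511/8 + 2·59/4 = 8919/32
u_8 = 1/2·8919/32 + 3·1843/16 + 2·511/8 = 39211/64
u_9 = 1/2·39211/64 + 3·8919/32 + 2·1843/16 = 175727/128
u_10 = 1/2·175727/128 + 3·39211/64 + 2·8919/32 = 788963/256
u_11 = 1/2·788963/256 + 3·175727/128 + 2·39211/64 = 3525063/512
u_12 = 1/2·3525063/512 + 3·788963/256 + 2·175727/128 = 15804251/1024
u_13 = 1/2·15804251/1024 + 3·3525063/512 + 2·788963/256 = 70728415/2048
u_14 = 1/2·70728415/2048 + 3·15804251/1024 + 2·3525063/512 = 316780435/4096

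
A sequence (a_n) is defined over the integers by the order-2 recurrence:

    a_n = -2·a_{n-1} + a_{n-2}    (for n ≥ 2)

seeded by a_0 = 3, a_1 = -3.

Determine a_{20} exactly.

67858611

a_2 = -2·-3 + 1·3 = 9
a_3 = -2·9 + 1·-3 = -21
a_4 = -2·-21 + 1·9 = 51
a_5 = -2·51 + 1·-21 = -123
a_6 = -2·-123 + 1·51 = 297
a_7 = -2·297 + 1·-123 = -717
a_8 = -2·-717 + 1·297 = 1731
a_9 = -2·1731 + 1·-717 = -4179
a_10 = -2·-4179 + 1·1731 = 10089
a_11 = -2·10089 + 1·-4179 = -24357
a_12 = -2·-24357 + 1·10089 = 58803
a_13 = -2·58803 + 1·-24357 = -141963
a_14 = -2·-141963 + 1·58803 = 342729
a_15 = -2·342729 + 1·-141963 = -827421
a_16 = -2·-827421 + 1·342729 = 1997571
a_17 = -2·1997571 + 1·-827421 = -4822563
a_18 = -2·-4822563 + 1·1997571 = 11642697
a_19 = -2·11642697 + 1·-4822563 = -28107957
a_20 = -2·-28107957 + 1·11642697 = 67858611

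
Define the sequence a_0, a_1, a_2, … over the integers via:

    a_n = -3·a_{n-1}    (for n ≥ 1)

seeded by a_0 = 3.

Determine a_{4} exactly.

243

a_1 = -3·3 = -9
a_2 = -3·-9 = 27
a_3 = -3·27 = -81
a_4 = -3·-81 = 243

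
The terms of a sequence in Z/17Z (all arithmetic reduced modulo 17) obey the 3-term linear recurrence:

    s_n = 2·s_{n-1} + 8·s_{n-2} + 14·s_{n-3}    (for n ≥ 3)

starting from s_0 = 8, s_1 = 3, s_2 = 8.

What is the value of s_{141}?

s_3 = 2·8 + 8·3 + 14·8 = 16
s_4 = 2·16 + 8·8 + 14·3 = 2
s_5 = 2·2 + 8·16 + 14·8 = 6
s_6 = 2·6 + 8·2 + 14·16 = 14
s_7 = 2·14 + 8·6 + 14·2 = 2
s_8 = 2·2 + 8·14 + 14·6 = 13
s_9 = 2·13 + 8·2 + 14·14 = 0
s_10 = 2·0 + 8·13 + 14·2 = 13
s_11 = 2·13 + 8·0 + 14·13 = 4
s_12 = 2·4 + 8·13 + 14·0 = 10
s_13 = 2·10 + 8·4 + 14·13 = 13
s_14 = 2·13 + 8·10 + 14·4 = 9
s_15 = 2·9 + 8·13 + 14·10 = 7
s_16 = 2·7 + 8·9 + 14·13 = 13
s_17 = 2·13 + 8·7 + 14·9 = 4
s_18 = 2·4 + 8·13 + 14·7 = 6
s_19 = 2·6 + 8·4 + 14·13 = 5
s_20 = 2·5 + 8·6 + 14·4 = 12
s_21 = 2·12 + 8·5 + 14·6 = 12
s_22 = 2·12 + 8·12 + 14·5 = 3
s_23 = 2·3 + 8·12 + 14·12 = 15
s_24 = 2·15 + 8·3 + 14·12 = 1
s_25 = 2·1 + 8·15 + 14·3 = 11
s_26 = 2·11 + 8·1 + 14·15 = 2
s_27 = 2·2 + 8·11 + 14·1 = 4
s_28 = 2·4 + 8·2 + 14·11 = 8
s_29 = 2·8 + 8·4 + 14·2 = 8
s_30 = 2·8 + 8·8 + 14·4 = 0
s_31 = 2·0 + 8·8 + 14·8 = 6
s_32 = 2·6 + 8·0 + 14·8 = 5
s_33 = 2·5 + 8·6 + 14·0 = 7
s_34 = 2·7 + 8·5 + 14·6 = 2
s_35 = 2·2 + 8·7 + 14·5 = 11
s_36 = 2·11 + 8·2 + 14·7 = 0
s_37 = 2·0 + 8·11 + 14·2 = 14
s_38 = 2·14 + 8·0 + 14·11 = 12
s_39 = 2·12 + 8·14 + 14·0 = 0
s_40 = 2·0 + 8·12 + 14·14 = 3
s_41 = 2·3 + 8·0 + 14·12 = 4
s_42 = 2·4 + 8·3 + 14·0 = 15
s_43 = 2·15 + 8·4 + 14·3 = 2
s_44 = 2·2 + 8·15 + 14·4 = 10
s_45 = 2·10 + 8·2 + 14·15 = 8
s_46 = 2·8 + 8·10 + 14·2 = 5
s_47 = 2·5 + 8·8 + 14·10 = 10
s_48 = 2·10 + 8·5 + 14·8 = 2
s_49 = 2·2 + 8·10 + 14·5 = 1
s_50 = 2·1 + 8·2 + 14·10 = 5
s_51 = 2·5 + 8·1 + 14·2 = 12
s_52 = 2·12 + 8·5 + 14·1 = 10
s_53 = 2·10 + 8·12 + 14·5 = 16
s_54 = 2·16 + 8·10 + 14·12 = 8
s_55 = 2·8 + 8·16 + 14·10 = 12
s_56 = 2·12 + 8·8 + 14·16 = 6
s_57 = 2·6 + 8·12 + 14·8 = 16
s_58 = 2·16 + 8·6 + 14·12 = 10
s_59 = 2·10 + 8·16 + 14·6 = 11
s_60 = 2·11 + 8·10 + 14·16 = 3
s_61 = 2·3 + 8·11 + 14·10 = 13
s_62 = 2·13 + 8·3 + 14·11 = 0
s_63 = 2·0 + 8·13 + 14·3 = 10
s_64 = 2·10 + 8·0 + 14·13 = 15
s_65 = 2·15 + 8·10 + 14·0 = 8
s_66 = 2·8 + 8·15 + 14·10 = 4
s_67 = 2·4 + 8·8 + 14·15 = 10
s_68 = 2·10 + 8·4 + 14·8 = 11
s_69 = 2·11 + 8·10 + 14·4 = 5
s_70 = 2·5 + 8·11 + 14·10 = 0
s_71 = 2·0 + 8·5 + 14·11 = 7
s_72 = 2·7 + 8·0 + 14·5 = 16
s_73 = 2·16 + 8·7 + 14·0 = 3
s_74 = 2·3 + 8·16 + 14·7 = 11
s_75 = 2·11 + 8·3 + 14·16 = 15
s_76 = 2·15 + 8·11 + 14·3 = 7
s_77 = 2·7 + 8·15 + 14·11 = 16
s_78 = 2·16 + 8·7 + 14·15 = 9
s_79 = 2·9 + 8·16 + 14·7 = 6
s_80 = 2·6 + 8·9 + 14·16 = 2
s_81 = 2·2 + 8·6 + 14·9 = 8
s_82 = 2·8 + 8·2 + 14·6 = 14
s_83 = 2·14 + 8·8 + 14·2 = 1
s_84 = 2·1 + 8·14 + 14·8 = 5
s_85 = 2·5 + 8·1 + 14·14 = 10
s_86 = 2·10 + 8·5 + 14·1 = 6
s_87 = 2·6 + 8·10 + 14·5 = 9
s_88 = 2·9 + 8·6 + 14·10 = 2
s_89 = 2·2 + 8·9 + 14·6 = 7
s_90 = 2·7 + 8·2 + 14·9 = 3
s_91 = 2·3 + 8·7 + 14·2 = 5
s_92 = 2·5 + 8·3 + 14·7 = 13
s_93 = 2·13 + 8·5 + 14·3 = 6
s_94 = 2·6 + 8·13 + 14·5 = 16
s_95 = 2·16 + 8·6 + 14·13 = 7
s_96 = 2·7 + 8·16 + 14·6 = 5
s_97 = 2·5 + 8·7 + 14·16 = 1
s_98 = 2·1 + 8·5 + 14·7 = 4
s_99 = 2·4 + 8·1 + 14·5 = 1
s_100 = 2·1 + 8·4 + 14·1 = 14
s_101 = 2·14 + 8·1 + 14·4 = 7
s_102 = 2·7 + 8·14 + 14·1 = 4
s_103 = 2·4 + 8·7 + 14·14 = 5
s_104 = 2·5 + 8·4 + 14·7 = 4
s_105 = 2·4 + 8·5 + 14·4 = 2
s_106 = 2·2 + 8·4 + 14·5 = 4
s_107 = 2·4 + 8·2 + 14·4 = 12
s_108 = 2·12 + 8·4 + 14·2 = 16
s_109 = 2·16 + 8·12 + 14·4 = 14
s_110 = 2·14 + 8·16 + 14·12 = 1
s_111 = 2·1 + 8·14 + 14·16 = 15
s_112 = 2·15 + 8·1 + 14·14 = 13
s_113 = 2·13 + 8·15 + 14·1 = 7
s_114 = 2·7 + 8·13 + 14·15 = 5
s_115 = 2·5 + 8·7 + 14·13 = 10
s_116 = 2·10 + 8·5 + 14·7 = 5
s_117 = 2·5 + 8·10 + 14·5 = 7
s_118 = 2·7 + 8·5 + 14·10 = 7
s_119 = 2·7 + 8·7 + 14·5 = 4
s_120 = 2·4 + 8·7 + 14·7 = 9
s_121 = 2·9 + 8·4 + 14·7 = 12
s_122 = 2·12 + 8·9 + 14·4 = 16
s_123 = 2·16 + 8·12 + 14·9 = 16
s_124 = 2·16 + 8·16 + 14·12 = 5
s_125 = 2·5 + 8·16 + 14·16 = 5
s_126 = 2·5 + 8·5 + 14·16 = 2
s_127 = 2·2 + 8·5 + 14·5 = 12
s_128 = 2·12 + 8·2 + 14·5 = 8
s_129 = 2·8 + 8·12 + 14·2 = 4
s_130 = 2·4 + 8·8 + 14·12 = 2
s_131 = 2·2 + 8·4 + 14·8 = 12
s_132 = 2·12 + 8·2 + 14·4 = 11
s_133 = 2·11 + 8·12 + 14·2 = 10
s_134 = 2·10 + 8·11 + 14·12 = 4
s_135 = 2·4 + 8·10 + 14·11 = 4
s_136 = 2·4 + 8·4 + 14·10 = 10
s_137 = 2·10 + 8·4 + 14·4 = 6
s_138 = 2·6 + 8·10 + 14·4 = 12
s_139 = 2·12 + 8·6 + 14·10 = 8
s_140 = 2·8 + 8·12 + 14·6 = 9
s_141 = 2·9 + 8·8 + 14·12 = 12

12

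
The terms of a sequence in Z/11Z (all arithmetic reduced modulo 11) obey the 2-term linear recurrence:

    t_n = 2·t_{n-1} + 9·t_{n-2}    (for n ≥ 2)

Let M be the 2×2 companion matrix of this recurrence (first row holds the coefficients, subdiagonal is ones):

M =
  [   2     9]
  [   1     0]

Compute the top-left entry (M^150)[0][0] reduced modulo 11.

1

(M^150)[0][0] is the top entry after applying M 150 times to the unit state (1, 0). Equivalently it is h_{151} for the auxiliary sequence (h_n) obeying the same recurrence with h_1 = 1 and h_i = 0 for 0 ≤ i < 1:
h_2 = 2·1 + 9·0 = 2
h_3 = 2·2 + 9·1 = 2
h_4 = 2·2 + 9·2 = 0
h_5 = 2·0 + 9·2 = 7
h_6 = 2·7 + 9·0 = 3
h_7 = 2·3 + 9·7 = 3
h_8 = 2·3 + 9·3 = 0
h_9 = 2·0 + 9·3 = 5
h_10 = 2·5 + 9·0 = 10
h_11 = 2·10 + 9·5 = 10
h_12 = 2·10 + 9·10 = 0
h_13 = 2·0 + 9·10 = 2
h_14 = 2·2 + 9·0 = 4
h_15 = 2·4 + 9·2 = 4
h_16 = 2·4 + 9·4 = 0
h_17 = 2·0 + 9·4 = 3
h_18 = 2·3 + 9·0 = 6
h_19 = 2·6 + 9·3 = 6
h_20 = 2·6 + 9·6 = 0
h_21 = 2·0 + 9·6 = 10
h_22 = 2·10 + 9·0 = 9
h_23 = 2·9 + 9·10 = 9
h_24 = 2·9 + 9·9 = 0
h_25 = 2·0 + 9·9 = 4
h_26 = 2·4 + 9·0 = 8
h_27 = 2·8 + 9·4 = 8
h_28 = 2·8 + 9·8 = 0
h_29 = 2·0 + 9·8 = 6
h_30 = 2·6 + 9·0 = 1
h_31 = 2·1 + 9·6 = 1
h_32 = 2·1 + 9·1 = 0
h_33 = 2·0 + 9·1 = 9
h_34 = 2·9 + 9·0 = 7
h_35 = 2·7 + 9·9 = 7
h_36 = 2·7 + 9·7 = 0
h_37 = 2·0 + 9·7 = 8
h_38 = 2·8 + 9·0 = 5
h_39 = 2·5 + 9·8 = 5
h_40 = 2·5 + 9·5 = 0
h_41 = 2·0 + 9·5 = 1
(h_40, h_41) = (0, 1) = (h_0, h_1), so the sequence has period 40.
151 ≡ 31 (mod 40), hence h_151 = h_31 = 1.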